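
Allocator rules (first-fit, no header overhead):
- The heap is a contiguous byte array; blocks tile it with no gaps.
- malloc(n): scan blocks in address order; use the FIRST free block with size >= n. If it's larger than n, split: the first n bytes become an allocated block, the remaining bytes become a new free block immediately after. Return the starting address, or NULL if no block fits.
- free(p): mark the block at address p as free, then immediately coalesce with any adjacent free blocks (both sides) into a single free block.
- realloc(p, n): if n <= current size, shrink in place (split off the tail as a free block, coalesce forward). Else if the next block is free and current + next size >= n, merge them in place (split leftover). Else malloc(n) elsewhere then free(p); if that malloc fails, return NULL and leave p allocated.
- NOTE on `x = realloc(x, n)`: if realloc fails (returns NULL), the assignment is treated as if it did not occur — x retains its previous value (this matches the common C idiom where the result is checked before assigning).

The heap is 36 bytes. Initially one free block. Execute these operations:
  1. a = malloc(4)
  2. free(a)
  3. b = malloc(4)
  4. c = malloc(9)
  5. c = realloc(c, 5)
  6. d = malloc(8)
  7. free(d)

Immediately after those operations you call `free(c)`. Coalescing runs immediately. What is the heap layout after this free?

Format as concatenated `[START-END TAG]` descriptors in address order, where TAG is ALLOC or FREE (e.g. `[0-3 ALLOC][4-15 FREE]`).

Answer: [0-3 ALLOC][4-35 FREE]

Derivation:
Op 1: a = malloc(4) -> a = 0; heap: [0-3 ALLOC][4-35 FREE]
Op 2: free(a) -> (freed a); heap: [0-35 FREE]
Op 3: b = malloc(4) -> b = 0; heap: [0-3 ALLOC][4-35 FREE]
Op 4: c = malloc(9) -> c = 4; heap: [0-3 ALLOC][4-12 ALLOC][13-35 FREE]
Op 5: c = realloc(c, 5) -> c = 4; heap: [0-3 ALLOC][4-8 ALLOC][9-35 FREE]
Op 6: d = malloc(8) -> d = 9; heap: [0-3 ALLOC][4-8 ALLOC][9-16 ALLOC][17-35 FREE]
Op 7: free(d) -> (freed d); heap: [0-3 ALLOC][4-8 ALLOC][9-35 FREE]
free(c): c = 4 -> block [4-8 ALLOC]; mark free, coalesce with adjacent free neighbors -> [0-3 ALLOC][4-35 FREE]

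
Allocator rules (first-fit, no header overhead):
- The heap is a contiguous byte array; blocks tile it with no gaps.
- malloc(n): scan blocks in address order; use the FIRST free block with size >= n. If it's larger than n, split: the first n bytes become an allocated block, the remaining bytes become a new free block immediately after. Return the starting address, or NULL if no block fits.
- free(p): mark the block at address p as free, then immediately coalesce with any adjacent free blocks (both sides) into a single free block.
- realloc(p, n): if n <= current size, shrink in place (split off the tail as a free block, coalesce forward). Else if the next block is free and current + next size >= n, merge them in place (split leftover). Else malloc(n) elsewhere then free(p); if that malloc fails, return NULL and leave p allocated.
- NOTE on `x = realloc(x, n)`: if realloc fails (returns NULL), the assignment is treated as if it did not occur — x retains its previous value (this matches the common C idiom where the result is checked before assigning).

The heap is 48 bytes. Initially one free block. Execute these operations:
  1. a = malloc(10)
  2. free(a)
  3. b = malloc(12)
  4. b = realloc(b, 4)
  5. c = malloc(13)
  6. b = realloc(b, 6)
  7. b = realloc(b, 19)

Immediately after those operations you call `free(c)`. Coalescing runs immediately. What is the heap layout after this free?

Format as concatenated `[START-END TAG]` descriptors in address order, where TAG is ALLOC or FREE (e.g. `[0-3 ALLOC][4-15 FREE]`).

Answer: [0-16 FREE][17-35 ALLOC][36-47 FREE]

Derivation:
Op 1: a = malloc(10) -> a = 0; heap: [0-9 ALLOC][10-47 FREE]
Op 2: free(a) -> (freed a); heap: [0-47 FREE]
Op 3: b = malloc(12) -> b = 0; heap: [0-11 ALLOC][12-47 FREE]
Op 4: b = realloc(b, 4) -> b = 0; heap: [0-3 ALLOC][4-47 FREE]
Op 5: c = malloc(13) -> c = 4; heap: [0-3 ALLOC][4-16 ALLOC][17-47 FREE]
Op 6: b = realloc(b, 6) -> b = 17; heap: [0-3 FREE][4-16 ALLOC][17-22 ALLOC][23-47 FREE]
Op 7: b = realloc(b, 19) -> b = 17; heap: [0-3 FREE][4-16 ALLOC][17-35 ALLOC][36-47 FREE]
free(c): c = 4 -> block [4-16 ALLOC]; mark free, coalesce with adjacent free neighbors -> [0-16 FREE][17-35 ALLOC][36-47 FREE]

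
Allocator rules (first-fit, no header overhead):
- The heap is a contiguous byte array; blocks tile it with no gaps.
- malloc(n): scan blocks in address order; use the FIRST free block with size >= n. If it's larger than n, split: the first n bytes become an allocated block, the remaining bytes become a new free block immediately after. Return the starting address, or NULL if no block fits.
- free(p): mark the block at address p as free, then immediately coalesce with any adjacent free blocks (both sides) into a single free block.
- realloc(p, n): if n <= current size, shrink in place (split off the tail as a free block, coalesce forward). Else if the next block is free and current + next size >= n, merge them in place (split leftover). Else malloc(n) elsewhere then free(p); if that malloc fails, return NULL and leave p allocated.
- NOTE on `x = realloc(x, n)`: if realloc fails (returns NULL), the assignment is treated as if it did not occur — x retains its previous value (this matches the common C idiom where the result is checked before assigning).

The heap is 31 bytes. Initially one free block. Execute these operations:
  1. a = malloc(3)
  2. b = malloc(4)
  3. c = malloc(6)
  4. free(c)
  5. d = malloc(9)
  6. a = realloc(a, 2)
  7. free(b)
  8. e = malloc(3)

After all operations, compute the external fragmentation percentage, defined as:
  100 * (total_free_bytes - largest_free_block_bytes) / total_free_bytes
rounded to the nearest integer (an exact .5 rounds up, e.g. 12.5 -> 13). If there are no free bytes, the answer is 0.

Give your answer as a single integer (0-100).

Op 1: a = malloc(3) -> a = 0; heap: [0-2 ALLOC][3-30 FREE]
Op 2: b = malloc(4) -> b = 3; heap: [0-2 ALLOC][3-6 ALLOC][7-30 FREE]
Op 3: c = malloc(6) -> c = 7; heap: [0-2 ALLOC][3-6 ALLOC][7-12 ALLOC][13-30 FREE]
Op 4: free(c) -> (freed c); heap: [0-2 ALLOC][3-6 ALLOC][7-30 FREE]
Op 5: d = malloc(9) -> d = 7; heap: [0-2 ALLOC][3-6 ALLOC][7-15 ALLOC][16-30 FREE]
Op 6: a = realloc(a, 2) -> a = 0; heap: [0-1 ALLOC][2-2 FREE][3-6 ALLOC][7-15 ALLOC][16-30 FREE]
Op 7: free(b) -> (freed b); heap: [0-1 ALLOC][2-6 FREE][7-15 ALLOC][16-30 FREE]
Op 8: e = malloc(3) -> e = 2; heap: [0-1 ALLOC][2-4 ALLOC][5-6 FREE][7-15 ALLOC][16-30 FREE]
Free blocks: [2 15] total_free=17 largest=15 -> 100*(17-15)/17 = 200/17 ≈ 11.765 -> rounds to 12

Answer: 12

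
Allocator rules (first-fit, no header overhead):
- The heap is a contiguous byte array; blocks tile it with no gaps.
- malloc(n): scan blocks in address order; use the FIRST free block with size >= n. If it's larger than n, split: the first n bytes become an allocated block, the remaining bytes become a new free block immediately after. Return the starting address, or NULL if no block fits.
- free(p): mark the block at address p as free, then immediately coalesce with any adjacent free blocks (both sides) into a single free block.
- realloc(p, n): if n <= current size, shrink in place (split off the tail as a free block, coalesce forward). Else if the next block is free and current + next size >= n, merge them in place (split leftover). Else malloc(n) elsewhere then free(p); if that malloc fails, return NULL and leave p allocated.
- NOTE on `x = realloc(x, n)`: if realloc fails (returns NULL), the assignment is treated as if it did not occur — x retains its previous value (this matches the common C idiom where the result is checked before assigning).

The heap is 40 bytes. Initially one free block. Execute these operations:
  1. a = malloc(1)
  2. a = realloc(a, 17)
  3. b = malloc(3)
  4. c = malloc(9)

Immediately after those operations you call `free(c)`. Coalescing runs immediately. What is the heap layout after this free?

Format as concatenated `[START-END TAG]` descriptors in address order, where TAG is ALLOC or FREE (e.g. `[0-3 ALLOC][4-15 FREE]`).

Op 1: a = malloc(1) -> a = 0; heap: [0-0 ALLOC][1-39 FREE]
Op 2: a = realloc(a, 17) -> a = 0; heap: [0-16 ALLOC][17-39 FREE]
Op 3: b = malloc(3) -> b = 17; heap: [0-16 ALLOC][17-19 ALLOC][20-39 FREE]
Op 4: c = malloc(9) -> c = 20; heap: [0-16 ALLOC][17-19 ALLOC][20-28 ALLOC][29-39 FREE]
free(c): c = 20 -> block [20-28 ALLOC]; mark free, coalesce with adjacent free neighbors -> [0-16 ALLOC][17-19 ALLOC][20-39 FREE]

Answer: [0-16 ALLOC][17-19 ALLOC][20-39 FREE]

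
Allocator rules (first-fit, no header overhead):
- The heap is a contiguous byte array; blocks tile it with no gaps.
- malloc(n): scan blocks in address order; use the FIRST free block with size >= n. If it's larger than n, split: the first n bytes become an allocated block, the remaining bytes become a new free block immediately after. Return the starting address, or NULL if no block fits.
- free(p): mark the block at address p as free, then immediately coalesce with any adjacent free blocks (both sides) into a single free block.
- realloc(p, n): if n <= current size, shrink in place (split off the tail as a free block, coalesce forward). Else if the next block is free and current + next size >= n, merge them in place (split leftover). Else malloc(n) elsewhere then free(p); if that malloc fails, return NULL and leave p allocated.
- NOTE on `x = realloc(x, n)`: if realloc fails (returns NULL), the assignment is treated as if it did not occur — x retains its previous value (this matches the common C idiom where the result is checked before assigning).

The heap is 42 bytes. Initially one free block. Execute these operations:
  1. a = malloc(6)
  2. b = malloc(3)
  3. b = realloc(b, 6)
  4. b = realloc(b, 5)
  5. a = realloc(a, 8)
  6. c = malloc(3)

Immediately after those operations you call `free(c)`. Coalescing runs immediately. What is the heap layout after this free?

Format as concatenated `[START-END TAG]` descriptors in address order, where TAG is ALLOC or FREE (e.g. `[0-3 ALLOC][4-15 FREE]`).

Op 1: a = malloc(6) -> a = 0; heap: [0-5 ALLOC][6-41 FREE]
Op 2: b = malloc(3) -> b = 6; heap: [0-5 ALLOC][6-8 ALLOC][9-41 FREE]
Op 3: b = realloc(b, 6) -> b = 6; heap: [0-5 ALLOC][6-11 ALLOC][12-41 FREE]
Op 4: b = realloc(b, 5) -> b = 6; heap: [0-5 ALLOC][6-10 ALLOC][11-41 FREE]
Op 5: a = realloc(a, 8) -> a = 11; heap: [0-5 FREE][6-10 ALLOC][11-18 ALLOC][19-41 FREE]
Op 6: c = malloc(3) -> c = 0; heap: [0-2 ALLOC][3-5 FREE][6-10 ALLOC][11-18 ALLOC][19-41 FREE]
free(c): c = 0 -> block [0-2 ALLOC]; mark free, coalesce with adjacent free neighbors -> [0-5 FREE][6-10 ALLOC][11-18 ALLOC][19-41 FREE]

Answer: [0-5 FREE][6-10 ALLOC][11-18 ALLOC][19-41 FREE]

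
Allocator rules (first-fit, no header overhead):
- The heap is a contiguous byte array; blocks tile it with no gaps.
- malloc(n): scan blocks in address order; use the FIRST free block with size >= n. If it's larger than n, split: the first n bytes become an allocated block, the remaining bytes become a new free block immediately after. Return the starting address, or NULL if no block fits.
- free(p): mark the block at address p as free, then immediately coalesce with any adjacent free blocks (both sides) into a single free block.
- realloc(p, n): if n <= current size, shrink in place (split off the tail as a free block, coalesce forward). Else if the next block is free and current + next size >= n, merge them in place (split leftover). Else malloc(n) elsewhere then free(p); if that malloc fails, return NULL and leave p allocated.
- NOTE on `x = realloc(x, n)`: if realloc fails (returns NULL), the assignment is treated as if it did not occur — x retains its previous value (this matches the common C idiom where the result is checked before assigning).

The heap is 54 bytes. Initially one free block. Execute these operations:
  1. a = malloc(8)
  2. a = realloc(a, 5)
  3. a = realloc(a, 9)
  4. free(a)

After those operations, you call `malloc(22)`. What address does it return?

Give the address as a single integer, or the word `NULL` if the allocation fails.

Answer: 0

Derivation:
Op 1: a = malloc(8) -> a = 0; heap: [0-7 ALLOC][8-53 FREE]
Op 2: a = realloc(a, 5) -> a = 0; heap: [0-4 ALLOC][5-53 FREE]
Op 3: a = realloc(a, 9) -> a = 0; heap: [0-8 ALLOC][9-53 FREE]
Op 4: free(a) -> (freed a); heap: [0-53 FREE]
malloc(22): first-fit scan over [0-53 FREE] -> 0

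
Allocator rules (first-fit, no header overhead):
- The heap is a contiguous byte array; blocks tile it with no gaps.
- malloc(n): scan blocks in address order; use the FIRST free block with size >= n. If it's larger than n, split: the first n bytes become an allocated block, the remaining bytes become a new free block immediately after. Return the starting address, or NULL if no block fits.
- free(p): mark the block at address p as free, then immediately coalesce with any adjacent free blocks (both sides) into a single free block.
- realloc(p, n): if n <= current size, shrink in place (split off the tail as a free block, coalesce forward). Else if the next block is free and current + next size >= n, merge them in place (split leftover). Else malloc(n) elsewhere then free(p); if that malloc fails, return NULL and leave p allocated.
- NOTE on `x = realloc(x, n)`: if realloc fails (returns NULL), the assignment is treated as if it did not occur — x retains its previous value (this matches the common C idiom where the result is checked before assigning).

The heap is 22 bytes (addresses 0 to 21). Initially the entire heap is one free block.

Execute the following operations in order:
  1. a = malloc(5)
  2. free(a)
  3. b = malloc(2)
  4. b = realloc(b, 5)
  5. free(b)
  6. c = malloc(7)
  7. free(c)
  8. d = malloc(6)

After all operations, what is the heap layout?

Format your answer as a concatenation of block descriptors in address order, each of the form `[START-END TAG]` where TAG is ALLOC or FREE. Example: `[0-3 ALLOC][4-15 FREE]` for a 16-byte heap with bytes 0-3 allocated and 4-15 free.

Op 1: a = malloc(5) -> a = 0; heap: [0-4 ALLOC][5-21 FREE]
Op 2: free(a) -> (freed a); heap: [0-21 FREE]
Op 3: b = malloc(2) -> b = 0; heap: [0-1 ALLOC][2-21 FREE]
Op 4: b = realloc(b, 5) -> b = 0; heap: [0-4 ALLOC][5-21 FREE]
Op 5: free(b) -> (freed b); heap: [0-21 FREE]
Op 6: c = malloc(7) -> c = 0; heap: [0-6 ALLOC][7-21 FREE]
Op 7: free(c) -> (freed c); heap: [0-21 FREE]
Op 8: d = malloc(6) -> d = 0; heap: [0-5 ALLOC][6-21 FREE]

Answer: [0-5 ALLOC][6-21 FREE]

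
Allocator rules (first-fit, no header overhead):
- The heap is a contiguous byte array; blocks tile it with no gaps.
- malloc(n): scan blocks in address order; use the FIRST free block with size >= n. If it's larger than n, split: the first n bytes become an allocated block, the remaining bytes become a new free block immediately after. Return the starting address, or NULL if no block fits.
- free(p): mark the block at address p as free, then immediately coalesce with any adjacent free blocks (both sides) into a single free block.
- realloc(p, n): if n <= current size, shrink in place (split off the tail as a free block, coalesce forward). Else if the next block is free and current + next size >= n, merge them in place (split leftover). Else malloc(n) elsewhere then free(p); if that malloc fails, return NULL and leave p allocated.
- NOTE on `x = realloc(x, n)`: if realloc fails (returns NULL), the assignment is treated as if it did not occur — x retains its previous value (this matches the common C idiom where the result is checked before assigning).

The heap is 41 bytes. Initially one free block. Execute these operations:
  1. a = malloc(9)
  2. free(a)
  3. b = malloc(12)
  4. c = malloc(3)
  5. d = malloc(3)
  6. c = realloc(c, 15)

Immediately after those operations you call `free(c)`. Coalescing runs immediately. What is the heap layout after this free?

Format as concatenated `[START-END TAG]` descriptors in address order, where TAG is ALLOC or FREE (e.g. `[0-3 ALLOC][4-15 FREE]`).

Answer: [0-11 ALLOC][12-14 FREE][15-17 ALLOC][18-40 FREE]

Derivation:
Op 1: a = malloc(9) -> a = 0; heap: [0-8 ALLOC][9-40 FREE]
Op 2: free(a) -> (freed a); heap: [0-40 FREE]
Op 3: b = malloc(12) -> b = 0; heap: [0-11 ALLOC][12-40 FREE]
Op 4: c = malloc(3) -> c = 12; heap: [0-11 ALLOC][12-14 ALLOC][15-40 FREE]
Op 5: d = malloc(3) -> d = 15; heap: [0-11 ALLOC][12-14 ALLOC][15-17 ALLOC][18-40 FREE]
Op 6: c = realloc(c, 15) -> c = 18; heap: [0-11 ALLOC][12-14 FREE][15-17 ALLOC][18-32 ALLOC][33-40 FREE]
free(c): c = 18 -> block [18-32 ALLOC]; mark free, coalesce with adjacent free neighbors -> [0-11 ALLOC][12-14 FREE][15-17 ALLOC][18-40 FREE]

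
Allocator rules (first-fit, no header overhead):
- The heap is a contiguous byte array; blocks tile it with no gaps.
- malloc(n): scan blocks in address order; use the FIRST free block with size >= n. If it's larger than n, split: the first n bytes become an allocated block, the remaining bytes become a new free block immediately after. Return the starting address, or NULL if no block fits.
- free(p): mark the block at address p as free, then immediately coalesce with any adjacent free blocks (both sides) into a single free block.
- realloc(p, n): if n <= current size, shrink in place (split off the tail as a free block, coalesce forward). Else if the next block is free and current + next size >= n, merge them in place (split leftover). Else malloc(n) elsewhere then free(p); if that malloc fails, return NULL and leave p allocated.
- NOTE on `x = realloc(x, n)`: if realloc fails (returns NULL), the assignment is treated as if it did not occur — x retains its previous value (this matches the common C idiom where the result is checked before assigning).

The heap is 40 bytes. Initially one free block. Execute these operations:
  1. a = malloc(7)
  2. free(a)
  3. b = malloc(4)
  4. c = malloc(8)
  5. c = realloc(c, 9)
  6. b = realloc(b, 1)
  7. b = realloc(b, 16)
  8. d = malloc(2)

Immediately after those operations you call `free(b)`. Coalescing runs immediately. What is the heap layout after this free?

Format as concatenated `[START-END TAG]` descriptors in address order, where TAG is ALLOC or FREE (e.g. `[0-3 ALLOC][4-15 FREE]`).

Op 1: a = malloc(7) -> a = 0; heap: [0-6 ALLOC][7-39 FREE]
Op 2: free(a) -> (freed a); heap: [0-39 FREE]
Op 3: b = malloc(4) -> b = 0; heap: [0-3 ALLOC][4-39 FREE]
Op 4: c = malloc(8) -> c = 4; heap: [0-3 ALLOC][4-11 ALLOC][12-39 FREE]
Op 5: c = realloc(c, 9) -> c = 4; heap: [0-3 ALLOC][4-12 ALLOC][13-39 FREE]
Op 6: b = realloc(b, 1) -> b = 0; heap: [0-0 ALLOC][1-3 FREE][4-12 ALLOC][13-39 FREE]
Op 7: b = realloc(b, 16) -> b = 13; heap: [0-3 FREE][4-12 ALLOC][13-28 ALLOC][29-39 FREE]
Op 8: d = malloc(2) -> d = 0; heap: [0-1 ALLOC][2-3 FREE][4-12 ALLOC][13-28 ALLOC][29-39 FREE]
free(b): b = 13 -> block [13-28 ALLOC]; mark free, coalesce with adjacent free neighbors -> [0-1 ALLOC][2-3 FREE][4-12 ALLOC][13-39 FREE]

Answer: [0-1 ALLOC][2-3 FREE][4-12 ALLOC][13-39 FREE]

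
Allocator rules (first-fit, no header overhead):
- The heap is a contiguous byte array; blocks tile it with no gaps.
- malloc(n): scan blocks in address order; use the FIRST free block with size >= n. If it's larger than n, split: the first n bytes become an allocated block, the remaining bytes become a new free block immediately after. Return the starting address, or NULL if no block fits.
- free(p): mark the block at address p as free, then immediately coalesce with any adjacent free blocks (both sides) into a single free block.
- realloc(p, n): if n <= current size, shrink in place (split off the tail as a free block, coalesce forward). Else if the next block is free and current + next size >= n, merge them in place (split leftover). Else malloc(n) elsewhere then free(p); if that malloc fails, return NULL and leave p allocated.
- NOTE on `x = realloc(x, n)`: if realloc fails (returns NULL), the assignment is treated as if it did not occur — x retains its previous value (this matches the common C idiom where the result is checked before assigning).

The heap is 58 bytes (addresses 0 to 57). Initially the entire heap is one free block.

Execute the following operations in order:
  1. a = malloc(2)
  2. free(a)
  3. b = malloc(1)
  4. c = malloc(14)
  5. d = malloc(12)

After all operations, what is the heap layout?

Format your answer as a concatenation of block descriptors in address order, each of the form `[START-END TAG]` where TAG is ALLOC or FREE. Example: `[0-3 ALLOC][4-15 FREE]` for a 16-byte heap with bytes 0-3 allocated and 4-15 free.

Answer: [0-0 ALLOC][1-14 ALLOC][15-26 ALLOC][27-57 FREE]

Derivation:
Op 1: a = malloc(2) -> a = 0; heap: [0-1 ALLOC][2-57 FREE]
Op 2: free(a) -> (freed a); heap: [0-57 FREE]
Op 3: b = malloc(1) -> b = 0; heap: [0-0 ALLOC][1-57 FREE]
Op 4: c = malloc(14) -> c = 1; heap: [0-0 ALLOC][1-14 ALLOC][15-57 FREE]
Op 5: d = malloc(12) -> d = 15; heap: [0-0 ALLOC][1-14 ALLOC][15-26 ALLOC][27-57 FREE]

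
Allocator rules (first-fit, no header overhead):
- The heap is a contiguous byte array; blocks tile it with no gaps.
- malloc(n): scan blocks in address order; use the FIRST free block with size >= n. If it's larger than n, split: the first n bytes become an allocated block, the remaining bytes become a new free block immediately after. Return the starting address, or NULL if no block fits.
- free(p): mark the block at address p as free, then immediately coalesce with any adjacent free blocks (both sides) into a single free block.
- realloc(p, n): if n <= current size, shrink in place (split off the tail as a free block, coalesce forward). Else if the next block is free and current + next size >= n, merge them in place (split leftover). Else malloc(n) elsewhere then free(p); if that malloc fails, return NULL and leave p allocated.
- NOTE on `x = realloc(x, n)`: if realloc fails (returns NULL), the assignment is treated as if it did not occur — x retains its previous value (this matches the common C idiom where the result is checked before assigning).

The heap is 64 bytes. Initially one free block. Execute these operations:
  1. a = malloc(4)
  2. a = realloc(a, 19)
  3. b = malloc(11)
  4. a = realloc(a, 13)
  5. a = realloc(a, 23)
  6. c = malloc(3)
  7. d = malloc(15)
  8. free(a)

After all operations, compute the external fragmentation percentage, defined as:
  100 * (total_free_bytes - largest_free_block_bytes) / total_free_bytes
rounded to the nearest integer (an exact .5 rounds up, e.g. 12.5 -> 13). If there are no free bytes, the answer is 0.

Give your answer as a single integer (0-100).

Answer: 3

Derivation:
Op 1: a = malloc(4) -> a = 0; heap: [0-3 ALLOC][4-63 FREE]
Op 2: a = realloc(a, 19) -> a = 0; heap: [0-18 ALLOC][19-63 FREE]
Op 3: b = malloc(11) -> b = 19; heap: [0-18 ALLOC][19-29 ALLOC][30-63 FREE]
Op 4: a = realloc(a, 13) -> a = 0; heap: [0-12 ALLOC][13-18 FREE][19-29 ALLOC][30-63 FREE]
Op 5: a = realloc(a, 23) -> a = 30; heap: [0-18 FREE][19-29 ALLOC][30-52 ALLOC][53-63 FREE]
Op 6: c = malloc(3) -> c = 0; heap: [0-2 ALLOC][3-18 FREE][19-29 ALLOC][30-52 ALLOC][53-63 FREE]
Op 7: d = malloc(15) -> d = 3; heap: [0-2 ALLOC][3-17 ALLOC][18-18 FREE][19-29 ALLOC][30-52 ALLOC][53-63 FREE]
Op 8: free(a) -> (freed a); heap: [0-2 ALLOC][3-17 ALLOC][18-18 FREE][19-29 ALLOC][30-63 FREE]
Free blocks: [1 34] total_free=35 largest=34 -> 100*(35-34)/35 = 100/35 ≈ 2.857 -> rounds to 3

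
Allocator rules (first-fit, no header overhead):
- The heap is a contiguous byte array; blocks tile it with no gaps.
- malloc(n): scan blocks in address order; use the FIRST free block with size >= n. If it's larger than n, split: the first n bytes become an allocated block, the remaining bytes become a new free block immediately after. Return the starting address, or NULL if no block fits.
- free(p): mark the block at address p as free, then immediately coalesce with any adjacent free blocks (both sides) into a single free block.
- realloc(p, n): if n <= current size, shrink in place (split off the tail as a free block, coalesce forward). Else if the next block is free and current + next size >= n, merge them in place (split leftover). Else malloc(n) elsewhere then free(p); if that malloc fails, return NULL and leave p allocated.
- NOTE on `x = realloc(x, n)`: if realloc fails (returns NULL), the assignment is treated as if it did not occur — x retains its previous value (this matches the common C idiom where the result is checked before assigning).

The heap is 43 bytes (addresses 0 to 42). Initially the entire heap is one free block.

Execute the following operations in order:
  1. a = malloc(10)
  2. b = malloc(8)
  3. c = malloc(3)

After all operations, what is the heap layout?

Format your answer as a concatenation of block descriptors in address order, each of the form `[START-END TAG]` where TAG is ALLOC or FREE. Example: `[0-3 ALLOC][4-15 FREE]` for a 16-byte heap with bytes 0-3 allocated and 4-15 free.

Op 1: a = malloc(10) -> a = 0; heap: [0-9 ALLOC][10-42 FREE]
Op 2: b = malloc(8) -> b = 10; heap: [0-9 ALLOC][10-17 ALLOC][18-42 FREE]
Op 3: c = malloc(3) -> c = 18; heap: [0-9 ALLOC][10-17 ALLOC][18-20 ALLOC][21-42 FREE]

Answer: [0-9 ALLOC][10-17 ALLOC][18-20 ALLOC][21-42 FREE]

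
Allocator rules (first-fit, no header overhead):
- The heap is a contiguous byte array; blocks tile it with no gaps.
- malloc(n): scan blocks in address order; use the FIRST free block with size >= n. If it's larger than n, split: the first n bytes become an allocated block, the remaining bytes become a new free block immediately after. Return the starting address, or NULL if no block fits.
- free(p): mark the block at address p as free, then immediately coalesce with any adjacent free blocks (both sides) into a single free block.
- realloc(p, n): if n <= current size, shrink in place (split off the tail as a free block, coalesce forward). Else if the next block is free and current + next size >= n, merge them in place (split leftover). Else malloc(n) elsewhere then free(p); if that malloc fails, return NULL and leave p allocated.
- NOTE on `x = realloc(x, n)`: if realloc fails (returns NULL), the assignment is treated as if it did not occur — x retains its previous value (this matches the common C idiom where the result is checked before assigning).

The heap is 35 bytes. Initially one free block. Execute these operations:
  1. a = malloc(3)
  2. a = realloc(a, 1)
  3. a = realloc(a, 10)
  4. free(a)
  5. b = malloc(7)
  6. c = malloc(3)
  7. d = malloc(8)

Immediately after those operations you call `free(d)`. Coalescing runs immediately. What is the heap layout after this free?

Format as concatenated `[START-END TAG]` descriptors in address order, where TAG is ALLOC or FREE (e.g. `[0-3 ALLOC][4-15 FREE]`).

Op 1: a = malloc(3) -> a = 0; heap: [0-2 ALLOC][3-34 FREE]
Op 2: a = realloc(a, 1) -> a = 0; heap: [0-0 ALLOC][1-34 FREE]
Op 3: a = realloc(a, 10) -> a = 0; heap: [0-9 ALLOC][10-34 FREE]
Op 4: free(a) -> (freed a); heap: [0-34 FREE]
Op 5: b = malloc(7) -> b = 0; heap: [0-6 ALLOC][7-34 FREE]
Op 6: c = malloc(3) -> c = 7; heap: [0-6 ALLOC][7-9 ALLOC][10-34 FREE]
Op 7: d = malloc(8) -> d = 10; heap: [0-6 ALLOC][7-9 ALLOC][10-17 ALLOC][18-34 FREE]
free(d): d = 10 -> block [10-17 ALLOC]; mark free, coalesce with adjacent free neighbors -> [0-6 ALLOC][7-9 ALLOC][10-34 FREE]

Answer: [0-6 ALLOC][7-9 ALLOC][10-34 FREE]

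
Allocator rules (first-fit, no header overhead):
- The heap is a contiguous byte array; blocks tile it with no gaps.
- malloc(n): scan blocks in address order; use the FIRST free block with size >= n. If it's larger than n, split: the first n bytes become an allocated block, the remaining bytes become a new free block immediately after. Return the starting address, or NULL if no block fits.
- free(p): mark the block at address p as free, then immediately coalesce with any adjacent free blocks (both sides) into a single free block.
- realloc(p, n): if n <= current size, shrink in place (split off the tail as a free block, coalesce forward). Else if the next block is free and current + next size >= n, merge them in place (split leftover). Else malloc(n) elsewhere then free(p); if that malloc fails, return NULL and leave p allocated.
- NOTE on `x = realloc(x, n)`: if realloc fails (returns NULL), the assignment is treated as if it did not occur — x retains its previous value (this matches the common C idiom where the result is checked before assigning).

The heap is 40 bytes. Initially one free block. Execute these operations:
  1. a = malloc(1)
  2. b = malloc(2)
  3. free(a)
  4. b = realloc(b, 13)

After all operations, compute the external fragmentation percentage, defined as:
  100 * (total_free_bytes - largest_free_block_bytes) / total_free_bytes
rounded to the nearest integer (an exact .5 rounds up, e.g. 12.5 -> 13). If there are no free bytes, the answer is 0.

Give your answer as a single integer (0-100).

Op 1: a = malloc(1) -> a = 0; heap: [0-0 ALLOC][1-39 FREE]
Op 2: b = malloc(2) -> b = 1; heap: [0-0 ALLOC][1-2 ALLOC][3-39 FREE]
Op 3: free(a) -> (freed a); heap: [0-0 FREE][1-2 ALLOC][3-39 FREE]
Op 4: b = realloc(b, 13) -> b = 1; heap: [0-0 FREE][1-13 ALLOC][14-39 FREE]
Free blocks: [1 26] total_free=27 largest=26 -> 100*(27-26)/27 = 100/27 ≈ 3.704 -> rounds to 4

Answer: 4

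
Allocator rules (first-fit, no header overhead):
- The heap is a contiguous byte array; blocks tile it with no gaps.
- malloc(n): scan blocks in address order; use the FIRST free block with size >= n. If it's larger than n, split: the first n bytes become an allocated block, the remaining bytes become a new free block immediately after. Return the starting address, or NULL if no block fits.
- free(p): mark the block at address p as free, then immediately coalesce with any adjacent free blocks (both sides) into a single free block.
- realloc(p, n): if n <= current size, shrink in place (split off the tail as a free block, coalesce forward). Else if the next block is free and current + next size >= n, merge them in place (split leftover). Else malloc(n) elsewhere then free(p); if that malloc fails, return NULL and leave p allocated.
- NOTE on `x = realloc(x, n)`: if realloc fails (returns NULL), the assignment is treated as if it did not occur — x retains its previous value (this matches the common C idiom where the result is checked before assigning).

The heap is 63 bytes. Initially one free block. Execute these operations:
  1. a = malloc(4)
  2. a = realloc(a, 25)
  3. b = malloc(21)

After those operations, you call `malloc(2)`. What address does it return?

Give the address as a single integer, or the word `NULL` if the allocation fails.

Op 1: a = malloc(4) -> a = 0; heap: [0-3 ALLOC][4-62 FREE]
Op 2: a = realloc(a, 25) -> a = 0; heap: [0-24 ALLOC][25-62 FREE]
Op 3: b = malloc(21) -> b = 25; heap: [0-24 ALLOC][25-45 ALLOC][46-62 FREE]
malloc(2): first-fit scan over [0-24 ALLOC][25-45 ALLOC][46-62 FREE] -> 46

Answer: 46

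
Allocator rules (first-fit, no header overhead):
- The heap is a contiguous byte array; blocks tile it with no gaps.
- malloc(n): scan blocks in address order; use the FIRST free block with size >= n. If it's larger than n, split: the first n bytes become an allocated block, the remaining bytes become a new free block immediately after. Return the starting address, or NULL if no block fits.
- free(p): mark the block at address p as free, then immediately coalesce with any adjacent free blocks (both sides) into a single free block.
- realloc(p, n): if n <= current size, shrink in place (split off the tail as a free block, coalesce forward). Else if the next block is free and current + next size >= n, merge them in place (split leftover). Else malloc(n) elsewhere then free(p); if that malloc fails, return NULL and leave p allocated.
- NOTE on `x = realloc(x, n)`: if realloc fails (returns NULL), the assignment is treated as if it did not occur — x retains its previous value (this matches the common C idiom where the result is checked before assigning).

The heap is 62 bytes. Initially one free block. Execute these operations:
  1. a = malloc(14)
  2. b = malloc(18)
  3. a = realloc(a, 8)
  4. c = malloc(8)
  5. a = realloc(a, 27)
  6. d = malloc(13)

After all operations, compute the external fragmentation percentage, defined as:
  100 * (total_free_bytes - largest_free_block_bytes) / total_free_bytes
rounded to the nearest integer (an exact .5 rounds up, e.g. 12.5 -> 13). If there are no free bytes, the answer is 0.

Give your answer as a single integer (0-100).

Answer: 40

Derivation:
Op 1: a = malloc(14) -> a = 0; heap: [0-13 ALLOC][14-61 FREE]
Op 2: b = malloc(18) -> b = 14; heap: [0-13 ALLOC][14-31 ALLOC][32-61 FREE]
Op 3: a = realloc(a, 8) -> a = 0; heap: [0-7 ALLOC][8-13 FREE][14-31 ALLOC][32-61 FREE]
Op 4: c = malloc(8) -> c = 32; heap: [0-7 ALLOC][8-13 FREE][14-31 ALLOC][32-39 ALLOC][40-61 FREE]
Op 5: a = realloc(a, 27) -> NULL (a unchanged); heap: [0-7 ALLOC][8-13 FREE][14-31 ALLOC][32-39 ALLOC][40-61 FREE]
Op 6: d = malloc(13) -> d = 40; heap: [0-7 ALLOC][8-13 FREE][14-31 ALLOC][32-39 ALLOC][40-52 ALLOC][53-61 FREE]
Free blocks: [6 9] total_free=15 largest=9 -> 100*(15-9)/15 = 600/15 = 40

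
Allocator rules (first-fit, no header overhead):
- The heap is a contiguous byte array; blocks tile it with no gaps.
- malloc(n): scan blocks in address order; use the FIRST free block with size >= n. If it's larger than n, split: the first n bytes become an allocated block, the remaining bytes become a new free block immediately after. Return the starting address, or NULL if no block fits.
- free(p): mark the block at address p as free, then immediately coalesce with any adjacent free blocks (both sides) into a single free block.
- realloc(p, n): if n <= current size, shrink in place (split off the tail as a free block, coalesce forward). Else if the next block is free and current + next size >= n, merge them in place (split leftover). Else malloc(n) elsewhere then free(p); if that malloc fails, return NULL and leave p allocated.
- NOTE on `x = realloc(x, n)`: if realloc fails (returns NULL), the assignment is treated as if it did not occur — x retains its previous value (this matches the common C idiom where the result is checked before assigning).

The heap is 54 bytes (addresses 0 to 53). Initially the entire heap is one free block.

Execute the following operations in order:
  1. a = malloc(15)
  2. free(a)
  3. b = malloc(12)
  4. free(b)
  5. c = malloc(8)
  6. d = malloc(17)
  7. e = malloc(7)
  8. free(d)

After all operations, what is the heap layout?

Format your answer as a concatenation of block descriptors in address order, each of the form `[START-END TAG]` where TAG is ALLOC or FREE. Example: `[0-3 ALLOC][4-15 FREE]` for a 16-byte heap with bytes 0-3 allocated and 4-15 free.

Op 1: a = malloc(15) -> a = 0; heap: [0-14 ALLOC][15-53 FREE]
Op 2: free(a) -> (freed a); heap: [0-53 FREE]
Op 3: b = malloc(12) -> b = 0; heap: [0-11 ALLOC][12-53 FREE]
Op 4: free(b) -> (freed b); heap: [0-53 FREE]
Op 5: c = malloc(8) -> c = 0; heap: [0-7 ALLOC][8-53 FREE]
Op 6: d = malloc(17) -> d = 8; heap: [0-7 ALLOC][8-24 ALLOC][25-53 FREE]
Op 7: e = malloc(7) -> e = 25; heap: [0-7 ALLOC][8-24 ALLOC][25-31 ALLOC][32-53 FREE]
Op 8: free(d) -> (freed d); heap: [0-7 ALLOC][8-24 FREE][25-31 ALLOC][32-53 FREE]

Answer: [0-7 ALLOC][8-24 FREE][25-31 ALLOC][32-53 FREE]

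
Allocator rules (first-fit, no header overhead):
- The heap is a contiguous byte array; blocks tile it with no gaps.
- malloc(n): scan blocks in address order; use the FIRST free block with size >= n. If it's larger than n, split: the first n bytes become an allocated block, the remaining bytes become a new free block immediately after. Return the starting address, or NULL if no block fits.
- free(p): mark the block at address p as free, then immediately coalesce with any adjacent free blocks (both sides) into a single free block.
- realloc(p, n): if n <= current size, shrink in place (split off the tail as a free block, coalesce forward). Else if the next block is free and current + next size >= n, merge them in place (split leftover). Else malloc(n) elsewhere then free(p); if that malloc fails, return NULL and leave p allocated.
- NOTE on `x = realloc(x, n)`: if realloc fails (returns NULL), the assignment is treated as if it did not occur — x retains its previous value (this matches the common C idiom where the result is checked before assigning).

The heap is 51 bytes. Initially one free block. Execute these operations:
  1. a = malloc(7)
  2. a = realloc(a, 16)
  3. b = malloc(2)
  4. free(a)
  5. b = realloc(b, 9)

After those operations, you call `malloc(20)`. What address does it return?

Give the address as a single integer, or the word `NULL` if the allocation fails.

Op 1: a = malloc(7) -> a = 0; heap: [0-6 ALLOC][7-50 FREE]
Op 2: a = realloc(a, 16) -> a = 0; heap: [0-15 ALLOC][16-50 FREE]
Op 3: b = malloc(2) -> b = 16; heap: [0-15 ALLOC][16-17 ALLOC][18-50 FREE]
Op 4: free(a) -> (freed a); heap: [0-15 FREE][16-17 ALLOC][18-50 FREE]
Op 5: b = realloc(b, 9) -> b = 16; heap: [0-15 FREE][16-24 ALLOC][25-50 FREE]
malloc(20): first-fit scan over [0-15 FREE][16-24 ALLOC][25-50 FREE] -> 25

Answer: 25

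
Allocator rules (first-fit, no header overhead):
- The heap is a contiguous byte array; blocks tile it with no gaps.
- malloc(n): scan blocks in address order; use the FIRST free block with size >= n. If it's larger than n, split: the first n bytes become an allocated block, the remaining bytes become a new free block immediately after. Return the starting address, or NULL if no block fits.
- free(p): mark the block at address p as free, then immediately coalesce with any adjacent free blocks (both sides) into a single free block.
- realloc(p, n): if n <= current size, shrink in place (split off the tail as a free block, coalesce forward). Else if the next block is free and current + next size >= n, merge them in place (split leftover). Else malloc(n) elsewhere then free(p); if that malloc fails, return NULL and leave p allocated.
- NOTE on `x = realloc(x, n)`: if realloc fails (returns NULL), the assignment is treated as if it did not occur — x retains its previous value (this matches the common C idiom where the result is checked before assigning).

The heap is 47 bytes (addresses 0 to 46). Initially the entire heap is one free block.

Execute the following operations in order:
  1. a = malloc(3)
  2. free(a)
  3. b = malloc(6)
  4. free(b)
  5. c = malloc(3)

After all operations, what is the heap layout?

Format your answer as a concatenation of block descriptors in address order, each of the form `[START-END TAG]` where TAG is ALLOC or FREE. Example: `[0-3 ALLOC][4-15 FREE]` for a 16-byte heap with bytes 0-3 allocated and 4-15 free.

Answer: [0-2 ALLOC][3-46 FREE]

Derivation:
Op 1: a = malloc(3) -> a = 0; heap: [0-2 ALLOC][3-46 FREE]
Op 2: free(a) -> (freed a); heap: [0-46 FREE]
Op 3: b = malloc(6) -> b = 0; heap: [0-5 ALLOC][6-46 FREE]
Op 4: free(b) -> (freed b); heap: [0-46 FREE]
Op 5: c = malloc(3) -> c = 0; heap: [0-2 ALLOC][3-46 FREE]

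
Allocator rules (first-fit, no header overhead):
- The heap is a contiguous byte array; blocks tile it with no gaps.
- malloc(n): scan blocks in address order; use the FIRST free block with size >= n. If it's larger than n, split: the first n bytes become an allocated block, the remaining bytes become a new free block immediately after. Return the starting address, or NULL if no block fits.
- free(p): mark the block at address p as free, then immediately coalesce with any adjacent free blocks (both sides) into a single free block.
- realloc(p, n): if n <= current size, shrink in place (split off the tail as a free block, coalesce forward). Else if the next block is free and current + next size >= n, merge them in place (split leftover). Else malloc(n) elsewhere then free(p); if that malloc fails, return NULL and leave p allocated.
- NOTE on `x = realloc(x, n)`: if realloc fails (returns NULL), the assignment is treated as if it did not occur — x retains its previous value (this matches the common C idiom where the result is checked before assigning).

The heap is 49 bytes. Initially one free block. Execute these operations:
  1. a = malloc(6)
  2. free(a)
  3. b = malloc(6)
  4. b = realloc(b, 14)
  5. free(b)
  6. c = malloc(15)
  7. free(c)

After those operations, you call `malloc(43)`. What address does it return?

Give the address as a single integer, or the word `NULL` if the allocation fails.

Answer: 0

Derivation:
Op 1: a = malloc(6) -> a = 0; heap: [0-5 ALLOC][6-48 FREE]
Op 2: free(a) -> (freed a); heap: [0-48 FREE]
Op 3: b = malloc(6) -> b = 0; heap: [0-5 ALLOC][6-48 FREE]
Op 4: b = realloc(b, 14) -> b = 0; heap: [0-13 ALLOC][14-48 FREE]
Op 5: free(b) -> (freed b); heap: [0-48 FREE]
Op 6: c = malloc(15) -> c = 0; heap: [0-14 ALLOC][15-48 FREE]
Op 7: free(c) -> (freed c); heap: [0-48 FREE]
malloc(43): first-fit scan over [0-48 FREE] -> 0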